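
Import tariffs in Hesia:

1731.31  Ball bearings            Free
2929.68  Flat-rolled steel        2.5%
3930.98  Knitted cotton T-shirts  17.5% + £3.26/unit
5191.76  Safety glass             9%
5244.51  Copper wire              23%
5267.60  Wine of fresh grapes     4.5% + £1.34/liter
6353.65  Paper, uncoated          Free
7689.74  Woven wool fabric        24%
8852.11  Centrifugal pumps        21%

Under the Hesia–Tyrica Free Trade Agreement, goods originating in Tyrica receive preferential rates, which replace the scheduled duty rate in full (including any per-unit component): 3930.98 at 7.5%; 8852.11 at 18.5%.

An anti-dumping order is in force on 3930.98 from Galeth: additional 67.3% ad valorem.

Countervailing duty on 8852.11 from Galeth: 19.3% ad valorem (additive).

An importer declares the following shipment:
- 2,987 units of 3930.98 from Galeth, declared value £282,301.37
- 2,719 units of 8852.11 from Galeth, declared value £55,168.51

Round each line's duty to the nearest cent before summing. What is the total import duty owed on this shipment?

Line 1 (3930.98, Galeth, 2,987 units, £282,301.37):
Base rate for 3930.98 is 17.5% + £3.26/unit.
3930.98 has an FTA preferential rate, but origin Galeth is not Tyrica; base rate stands.
Additional duty on 3930.98 from Galeth: +67.3%. Applied ad valorem rate: 17.5% + 67.3% = 84.8%.
Duty = £282,301.37 × 84.8% + 2,987 × £3.26 = £249,129.18.
Line 2 (8852.11, Galeth, 2,719 units, £55,168.51):
Base rate for 8852.11 is 21%.
8852.11 has an FTA preferential rate, but origin Galeth is not Tyrica; base rate stands.
Additional duty on 8852.11 from Galeth: +19.3%. Applied ad valorem rate: 21% + 19.3% = 40.3%.
Duty = £55,168.51 × 40.3% = £22,232.91.
Total = £249,129.18 + £22,232.91 = £271,362.09.

£271,362.09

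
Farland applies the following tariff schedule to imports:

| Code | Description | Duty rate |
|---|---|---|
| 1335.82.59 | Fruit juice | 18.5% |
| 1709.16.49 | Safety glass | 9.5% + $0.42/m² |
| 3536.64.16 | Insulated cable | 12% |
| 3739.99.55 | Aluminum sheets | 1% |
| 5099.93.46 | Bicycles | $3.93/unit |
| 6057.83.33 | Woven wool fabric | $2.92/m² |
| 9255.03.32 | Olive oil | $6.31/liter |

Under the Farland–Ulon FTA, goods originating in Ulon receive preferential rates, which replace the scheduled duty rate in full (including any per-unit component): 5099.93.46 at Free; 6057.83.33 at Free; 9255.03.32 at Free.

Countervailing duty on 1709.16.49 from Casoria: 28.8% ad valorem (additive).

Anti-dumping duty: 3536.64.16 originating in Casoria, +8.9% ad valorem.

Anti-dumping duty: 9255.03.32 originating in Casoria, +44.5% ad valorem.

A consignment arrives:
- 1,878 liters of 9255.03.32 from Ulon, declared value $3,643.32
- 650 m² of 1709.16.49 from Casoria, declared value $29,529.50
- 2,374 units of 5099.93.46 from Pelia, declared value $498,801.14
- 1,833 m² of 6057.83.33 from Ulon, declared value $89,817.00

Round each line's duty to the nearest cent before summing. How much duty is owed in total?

$20,912.62

Line 1 (9255.03.32, Ulon, 1,878 liters, $3,643.32):
Base rate for 9255.03.32 is $6.31/liter.
Origin Ulon qualifies under the Farland–Ulon agreement and 9255.03.32 is covered: preferential rate Free applies instead.
The additional-duty order on 9255.03.32 targets Casoria, not Ulon; it does not apply.
Duty = $3,643.32 × 0% = $0.00.
Line 2 (1709.16.49, Casoria, 650 m², $29,529.50):
Base rate for 1709.16.49 is 9.5% + $0.42/m².
Additional duty on 1709.16.49 from Casoria: +28.8%. Applied ad valorem rate: 9.5% + 28.8% = 38.3%.
Duty = $29,529.50 × 38.3% + 650 × $0.42 = $11,582.80.
Line 3 (5099.93.46, Pelia, 2,374 units, $498,801.14):
Base rate for 5099.93.46 is $3.93/unit.
5099.93.46 has an FTA preferential rate, but origin Pelia is not Ulon; base rate stands.
Duty = 2,374 × $3.93 = $9,329.82.
Line 4 (6057.83.33, Ulon, 1,833 m², $89,817.00):
Base rate for 6057.83.33 is $2.92/m².
Origin Ulon qualifies under the Farland–Ulon agreement and 6057.83.33 is covered: preferential rate Free applies instead.
Duty = $89,817.00 × 0% = $0.00.
Total = $0.00 + $11,582.80 + $9,329.82 + $0.00 = $20,912.62.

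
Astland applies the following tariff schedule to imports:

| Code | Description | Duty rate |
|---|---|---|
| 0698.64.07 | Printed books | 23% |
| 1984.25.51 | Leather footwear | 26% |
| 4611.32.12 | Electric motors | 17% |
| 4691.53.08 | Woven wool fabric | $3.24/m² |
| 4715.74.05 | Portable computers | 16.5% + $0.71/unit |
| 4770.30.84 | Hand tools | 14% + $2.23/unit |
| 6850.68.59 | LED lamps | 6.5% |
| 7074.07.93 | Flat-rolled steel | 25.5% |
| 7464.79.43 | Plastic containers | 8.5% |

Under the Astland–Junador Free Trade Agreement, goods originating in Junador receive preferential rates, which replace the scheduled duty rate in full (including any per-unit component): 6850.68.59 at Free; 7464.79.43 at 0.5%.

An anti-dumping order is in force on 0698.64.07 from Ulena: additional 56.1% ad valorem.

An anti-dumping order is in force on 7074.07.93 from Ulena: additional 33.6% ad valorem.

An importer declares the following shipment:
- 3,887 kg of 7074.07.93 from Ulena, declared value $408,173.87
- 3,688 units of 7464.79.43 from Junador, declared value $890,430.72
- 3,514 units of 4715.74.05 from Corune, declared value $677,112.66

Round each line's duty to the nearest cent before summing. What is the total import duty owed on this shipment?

$359,901.44

Line 1 (7074.07.93, Ulena, 3,887 kg, $408,173.87):
Base rate for 7074.07.93 is 25.5%.
Additional duty on 7074.07.93 from Ulena: +33.6%. Applied ad valorem rate: 25.5% + 33.6% = 59.1%.
Duty = $408,173.87 × 59.1% = $241,230.76.
Line 2 (7464.79.43, Junador, 3,688 units, $890,430.72):
Base rate for 7464.79.43 is 8.5%.
Origin Junador qualifies under the Astland–Junador agreement and 7464.79.43 is covered: preferential rate 0.5% applies instead.
Duty = $890,430.72 × 0.5% = $4,452.15.
Line 3 (4715.74.05, Corune, 3,514 units, $677,112.66):
Base rate for 4715.74.05 is 16.5% + $0.71/unit.
Duty = $677,112.66 × 16.5% + 3,514 × $0.71 = $114,218.53.
Total = $241,230.76 + $4,452.15 + $114,218.53 = $359,901.44.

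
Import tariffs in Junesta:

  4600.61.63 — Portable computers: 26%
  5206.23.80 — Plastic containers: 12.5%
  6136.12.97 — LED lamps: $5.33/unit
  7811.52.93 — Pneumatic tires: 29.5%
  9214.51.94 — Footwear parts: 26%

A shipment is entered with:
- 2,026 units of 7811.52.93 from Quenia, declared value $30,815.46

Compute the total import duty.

$9,090.56

Line 1 (7811.52.93, Quenia, 2,026 units, $30,815.46):
Base rate for 7811.52.93 is 29.5%.
Duty = $30,815.46 × 29.5% = $9,090.56.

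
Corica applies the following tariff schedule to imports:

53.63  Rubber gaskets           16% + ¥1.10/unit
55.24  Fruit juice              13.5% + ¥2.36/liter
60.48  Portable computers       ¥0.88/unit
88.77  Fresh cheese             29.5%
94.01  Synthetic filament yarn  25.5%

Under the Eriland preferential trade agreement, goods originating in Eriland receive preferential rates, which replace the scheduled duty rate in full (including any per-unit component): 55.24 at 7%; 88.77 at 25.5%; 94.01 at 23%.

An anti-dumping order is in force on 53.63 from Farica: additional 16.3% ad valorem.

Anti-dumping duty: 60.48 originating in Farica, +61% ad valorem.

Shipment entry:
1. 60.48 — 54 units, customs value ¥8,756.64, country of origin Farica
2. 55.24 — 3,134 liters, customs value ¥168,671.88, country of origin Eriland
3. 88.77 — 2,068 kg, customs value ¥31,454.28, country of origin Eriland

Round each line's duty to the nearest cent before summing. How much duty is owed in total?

¥25,216.94

Line 1 (60.48, Farica, 54 units, ¥8,756.64):
Base rate for 60.48 is ¥0.88/unit.
Additional duty on 60.48 from Farica: +61% ad valorem. Applied ad valorem rate = 61%.
Duty = ¥8,756.64 × 61% + 54 × ¥0.88 = ¥5,389.07.
Line 2 (55.24, Eriland, 3,134 liters, ¥168,671.88):
Base rate for 55.24 is 13.5% + ¥2.36/liter.
Origin Eriland qualifies under the Corica–Eriland agreement and 55.24 is covered: preferential rate 7% applies instead.
Duty = ¥168,671.88 × 7% = ¥11,807.03.
Line 3 (88.77, Eriland, 2,068 kg, ¥31,454.28):
Base rate for 88.77 is 29.5%.
Origin Eriland qualifies under the Corica–Eriland agreement and 88.77 is covered: preferential rate 25.5% applies instead.
Duty = ¥31,454.28 × 25.5% = ¥8,020.84.
Total = ¥5,389.07 + ¥11,807.03 + ¥8,020.84 = ¥25,216.94.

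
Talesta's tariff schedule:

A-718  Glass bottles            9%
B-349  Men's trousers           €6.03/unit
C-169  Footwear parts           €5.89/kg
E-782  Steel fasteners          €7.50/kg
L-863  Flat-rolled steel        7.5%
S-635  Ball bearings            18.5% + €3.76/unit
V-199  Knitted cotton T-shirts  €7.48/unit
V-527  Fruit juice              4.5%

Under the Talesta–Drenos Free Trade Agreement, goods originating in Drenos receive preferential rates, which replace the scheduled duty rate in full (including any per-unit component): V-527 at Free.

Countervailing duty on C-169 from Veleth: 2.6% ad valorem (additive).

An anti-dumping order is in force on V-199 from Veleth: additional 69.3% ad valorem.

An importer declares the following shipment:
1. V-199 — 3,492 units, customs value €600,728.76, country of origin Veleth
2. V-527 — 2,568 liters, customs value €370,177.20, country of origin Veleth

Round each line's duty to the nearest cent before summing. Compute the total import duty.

€459,083.16

Line 1 (V-199, Veleth, 3,492 units, €600,728.76):
Base rate for V-199 is €7.48/unit.
Additional duty on V-199 from Veleth: +69.3% ad valorem. Applied ad valorem rate = 69.3%.
Duty = €600,728.76 × 69.3% + 3,492 × €7.48 = €442,425.19.
Line 2 (V-527, Veleth, 2,568 liters, €370,177.20):
Base rate for V-527 is 4.5%.
V-527 has an FTA preferential rate, but origin Veleth is not Drenos; base rate stands.
Duty = €370,177.20 × 4.5% = €16,657.97.
Total = €442,425.19 + €16,657.97 = €459,083.16.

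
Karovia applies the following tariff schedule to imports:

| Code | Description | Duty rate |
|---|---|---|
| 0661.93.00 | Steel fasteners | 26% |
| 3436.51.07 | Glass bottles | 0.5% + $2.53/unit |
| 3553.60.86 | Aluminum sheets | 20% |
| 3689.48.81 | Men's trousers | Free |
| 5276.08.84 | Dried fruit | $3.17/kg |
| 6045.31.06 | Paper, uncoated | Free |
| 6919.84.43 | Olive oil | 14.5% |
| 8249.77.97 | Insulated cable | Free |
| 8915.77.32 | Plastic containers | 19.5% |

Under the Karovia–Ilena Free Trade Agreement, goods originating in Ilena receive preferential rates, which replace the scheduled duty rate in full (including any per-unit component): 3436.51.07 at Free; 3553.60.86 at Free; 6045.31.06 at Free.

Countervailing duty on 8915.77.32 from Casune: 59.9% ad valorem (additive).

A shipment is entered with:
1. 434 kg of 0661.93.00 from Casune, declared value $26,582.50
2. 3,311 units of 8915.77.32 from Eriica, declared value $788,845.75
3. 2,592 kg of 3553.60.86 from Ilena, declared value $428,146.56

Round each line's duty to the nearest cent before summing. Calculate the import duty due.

Line 1 (0661.93.00, Casune, 434 kg, $26,582.50):
Base rate for 0661.93.00 is 26%.
Duty = $26,582.50 × 26% = $6,911.45.
Line 2 (8915.77.32, Eriica, 3,311 units, $788,845.75):
Base rate for 8915.77.32 is 19.5%.
The additional-duty order on 8915.77.32 targets Casune, not Eriica; it does not apply.
Duty = $788,845.75 × 19.5% = $153,824.92.
Line 3 (3553.60.86, Ilena, 2,592 kg, $428,146.56):
Base rate for 3553.60.86 is 20%.
Origin Ilena qualifies under the Karovia–Ilena agreement and 3553.60.86 is covered: preferential rate Free applies instead.
Duty = $428,146.56 × 0% = $0.00.
Total = $6,911.45 + $153,824.92 + $0.00 = $160,736.37.

$160,736.37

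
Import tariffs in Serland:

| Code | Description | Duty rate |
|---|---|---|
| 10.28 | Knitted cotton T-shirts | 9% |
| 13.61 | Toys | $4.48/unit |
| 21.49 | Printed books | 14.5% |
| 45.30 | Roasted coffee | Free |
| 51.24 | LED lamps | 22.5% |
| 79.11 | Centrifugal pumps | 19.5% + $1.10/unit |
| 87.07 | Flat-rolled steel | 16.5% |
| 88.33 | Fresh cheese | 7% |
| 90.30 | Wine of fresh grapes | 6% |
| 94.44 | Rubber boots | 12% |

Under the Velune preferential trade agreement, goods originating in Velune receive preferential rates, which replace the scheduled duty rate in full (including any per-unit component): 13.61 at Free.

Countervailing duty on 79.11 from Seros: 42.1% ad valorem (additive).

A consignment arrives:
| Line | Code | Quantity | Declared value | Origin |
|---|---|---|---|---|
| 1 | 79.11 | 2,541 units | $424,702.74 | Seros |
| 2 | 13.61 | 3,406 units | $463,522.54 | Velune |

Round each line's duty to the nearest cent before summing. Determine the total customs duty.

$264,411.99

Line 1 (79.11, Seros, 2,541 units, $424,702.74):
Base rate for 79.11 is 19.5% + $1.10/unit.
Additional duty on 79.11 from Seros: +42.1%. Applied ad valorem rate: 19.5% + 42.1% = 61.6%.
Duty = $424,702.74 × 61.6% + 2,541 × $1.10 = $264,411.99.
Line 2 (13.61, Velune, 3,406 units, $463,522.54):
Base rate for 13.61 is $4.48/unit.
Origin Velune qualifies under the Serland–Velune agreement and 13.61 is covered: preferential rate Free applies instead.
Duty = $463,522.54 × 0% = $0.00.
Total = $264,411.99 + $0.00 = $264,411.99.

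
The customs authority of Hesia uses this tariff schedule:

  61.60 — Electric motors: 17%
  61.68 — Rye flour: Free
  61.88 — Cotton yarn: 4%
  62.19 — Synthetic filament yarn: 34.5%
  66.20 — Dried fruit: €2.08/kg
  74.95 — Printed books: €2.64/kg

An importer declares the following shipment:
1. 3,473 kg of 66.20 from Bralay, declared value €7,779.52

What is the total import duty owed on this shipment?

€7,223.84

Line 1 (66.20, Bralay, 3,473 kg, €7,779.52):
Base rate for 66.20 is €2.08/kg.
Duty = 3,473 × €2.08 = €7,223.84.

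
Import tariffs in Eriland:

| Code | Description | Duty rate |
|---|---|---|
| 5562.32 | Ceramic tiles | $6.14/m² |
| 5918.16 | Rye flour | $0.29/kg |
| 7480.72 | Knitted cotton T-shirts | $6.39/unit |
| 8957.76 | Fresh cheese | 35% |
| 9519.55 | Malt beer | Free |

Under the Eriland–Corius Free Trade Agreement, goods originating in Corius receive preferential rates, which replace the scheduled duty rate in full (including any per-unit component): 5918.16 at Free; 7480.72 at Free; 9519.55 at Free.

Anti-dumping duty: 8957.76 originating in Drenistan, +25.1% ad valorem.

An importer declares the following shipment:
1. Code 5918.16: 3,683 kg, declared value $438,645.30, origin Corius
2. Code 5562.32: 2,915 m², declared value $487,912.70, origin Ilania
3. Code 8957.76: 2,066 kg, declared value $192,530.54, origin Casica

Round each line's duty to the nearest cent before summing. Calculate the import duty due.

$85,283.79

Line 1 (5918.16, Corius, 3,683 kg, $438,645.30):
Base rate for 5918.16 is $0.29/kg.
Origin Corius qualifies under the Eriland–Corius agreement and 5918.16 is covered: preferential rate Free applies instead.
Duty = $438,645.30 × 0% = $0.00.
Line 2 (5562.32, Ilania, 2,915 m², $487,912.70):
Base rate for 5562.32 is $6.14/m².
Duty = 2,915 × $6.14 = $17,898.10.
Line 3 (8957.76, Casica, 2,066 kg, $192,530.54):
Base rate for 8957.76 is 35%.
The additional-duty order on 8957.76 targets Drenistan, not Casica; it does not apply.
Duty = $192,530.54 × 35% = $67,385.69.
Total = $0.00 + $17,898.10 + $67,385.69 = $85,283.79.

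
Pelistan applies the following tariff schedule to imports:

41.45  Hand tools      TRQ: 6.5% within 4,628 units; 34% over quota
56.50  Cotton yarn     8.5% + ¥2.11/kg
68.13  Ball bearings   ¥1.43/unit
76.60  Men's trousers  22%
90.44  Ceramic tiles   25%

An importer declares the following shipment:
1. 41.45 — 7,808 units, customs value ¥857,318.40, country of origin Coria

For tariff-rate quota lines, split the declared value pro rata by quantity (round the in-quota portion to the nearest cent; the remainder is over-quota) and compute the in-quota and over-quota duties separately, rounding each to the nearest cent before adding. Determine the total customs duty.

¥151,745.80

Line 1 (41.45, Coria, 7,808 units, ¥857,318.40):
Code 41.45 is under a tariff-rate quota (threshold 4,628 units). In-quota: 4,628 units at 6.5%; over-quota: 3,180 units at 34%.
Pro-rata value split: in-quota = ¥857,318.40 × 4,628/7,808 = ¥508,154.40; over-quota = ¥857,318.40 − ¥508,154.40 = ¥349,164.00.
In-quota duty = ¥508,154.40 × 6.5% = ¥33,030.04. Over-quota duty = ¥349,164.00 × 34% = ¥118,715.76.
Line duty = ¥33,030.04 + ¥118,715.76 = ¥151,745.80.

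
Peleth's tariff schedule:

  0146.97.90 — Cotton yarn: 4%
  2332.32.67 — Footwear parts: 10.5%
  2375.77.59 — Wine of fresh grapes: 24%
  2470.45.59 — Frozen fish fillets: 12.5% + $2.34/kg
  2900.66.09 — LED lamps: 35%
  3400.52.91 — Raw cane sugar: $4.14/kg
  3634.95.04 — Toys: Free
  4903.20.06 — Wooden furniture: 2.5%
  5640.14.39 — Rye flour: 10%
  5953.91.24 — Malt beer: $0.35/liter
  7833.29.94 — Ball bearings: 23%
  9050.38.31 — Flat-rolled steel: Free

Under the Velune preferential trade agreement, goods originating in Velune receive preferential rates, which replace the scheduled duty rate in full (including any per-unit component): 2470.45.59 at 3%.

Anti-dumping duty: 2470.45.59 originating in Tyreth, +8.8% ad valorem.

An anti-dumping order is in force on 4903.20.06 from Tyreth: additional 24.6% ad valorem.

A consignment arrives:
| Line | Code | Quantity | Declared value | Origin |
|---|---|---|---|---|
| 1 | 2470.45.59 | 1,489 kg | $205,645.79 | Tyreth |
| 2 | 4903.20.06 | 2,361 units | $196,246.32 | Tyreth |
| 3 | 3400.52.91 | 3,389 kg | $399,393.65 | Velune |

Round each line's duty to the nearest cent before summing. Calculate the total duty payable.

Line 1 (2470.45.59, Tyreth, 1,489 kg, $205,645.79):
Base rate for 2470.45.59 is 12.5% + $2.34/kg.
2470.45.59 has an FTA preferential rate, but origin Tyreth is not Velune; base rate stands.
Additional duty on 2470.45.59 from Tyreth: +8.8%. Applied ad valorem rate: 12.5% + 8.8% = 21.3%.
Duty = $205,645.79 × 21.3% + 1,489 × $2.34 = $47,286.81.
Line 2 (4903.20.06, Tyreth, 2,361 units, $196,246.32):
Base rate for 4903.20.06 is 2.5%.
Additional duty on 4903.20.06 from Tyreth: +24.6%. Applied ad valorem rate: 2.5% + 24.6% = 27.1%.
Duty = $196,246.32 × 27.1% = $53,182.75.
Line 3 (3400.52.91, Velune, 3,389 kg, $399,393.65):
Base rate for 3400.52.91 is $4.14/kg.
Origin Velune is the FTA partner but 3400.52.91 is not on the preference list; base rate stands.
Duty = 3,389 × $4.14 = $14,030.46.
Total = $47,286.81 + $53,182.75 + $14,030.46 = $114,500.02.

$114,500.02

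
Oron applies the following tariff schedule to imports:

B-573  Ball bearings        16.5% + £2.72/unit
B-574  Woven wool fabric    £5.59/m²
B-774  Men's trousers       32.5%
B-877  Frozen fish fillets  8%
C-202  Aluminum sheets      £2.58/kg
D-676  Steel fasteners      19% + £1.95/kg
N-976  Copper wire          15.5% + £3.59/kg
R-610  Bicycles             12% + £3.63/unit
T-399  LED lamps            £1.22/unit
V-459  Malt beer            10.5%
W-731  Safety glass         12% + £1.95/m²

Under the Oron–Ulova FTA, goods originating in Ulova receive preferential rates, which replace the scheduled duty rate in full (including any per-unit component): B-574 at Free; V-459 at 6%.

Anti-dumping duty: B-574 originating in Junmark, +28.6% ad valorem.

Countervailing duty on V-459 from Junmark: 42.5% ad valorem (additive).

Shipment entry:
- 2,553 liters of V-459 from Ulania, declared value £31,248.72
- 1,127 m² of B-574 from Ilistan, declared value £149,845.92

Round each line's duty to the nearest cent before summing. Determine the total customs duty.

£9,581.05

Line 1 (V-459, Ulania, 2,553 liters, £31,248.72):
Base rate for V-459 is 10.5%.
V-459 has an FTA preferential rate, but origin Ulania is not Ulova; base rate stands.
The additional-duty order on V-459 targets Junmark, not Ulania; it does not apply.
Duty = £31,248.72 × 10.5% = £3,281.12.
Line 2 (B-574, Ilistan, 1,127 m², £149,845.92):
Base rate for B-574 is £5.59/m².
B-574 has an FTA preferential rate, but origin Ilistan is not Ulova; base rate stands.
The additional-duty order on B-574 targets Junmark, not Ilistan; it does not apply.
Duty = 1,127 × £5.59 = £6,299.93.
Total = £3,281.12 + £6,299.93 = £9,581.05.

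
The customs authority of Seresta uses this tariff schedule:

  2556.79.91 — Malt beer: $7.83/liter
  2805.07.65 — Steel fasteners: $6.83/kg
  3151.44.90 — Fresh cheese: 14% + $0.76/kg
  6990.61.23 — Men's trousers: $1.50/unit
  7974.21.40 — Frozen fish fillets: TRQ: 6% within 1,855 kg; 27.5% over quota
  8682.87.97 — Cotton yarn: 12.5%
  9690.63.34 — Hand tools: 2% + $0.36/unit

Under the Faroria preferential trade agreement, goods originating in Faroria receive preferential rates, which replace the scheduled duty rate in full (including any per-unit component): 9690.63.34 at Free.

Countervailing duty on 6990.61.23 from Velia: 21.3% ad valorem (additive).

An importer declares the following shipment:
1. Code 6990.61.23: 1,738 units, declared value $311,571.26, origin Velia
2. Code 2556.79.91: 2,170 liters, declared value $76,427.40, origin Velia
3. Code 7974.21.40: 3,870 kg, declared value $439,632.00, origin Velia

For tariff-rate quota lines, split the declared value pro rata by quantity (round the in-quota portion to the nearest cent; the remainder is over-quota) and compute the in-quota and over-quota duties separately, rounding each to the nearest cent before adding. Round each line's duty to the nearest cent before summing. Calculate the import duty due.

Line 1 (6990.61.23, Velia, 1,738 units, $311,571.26):
Base rate for 6990.61.23 is $1.50/unit.
Additional duty on 6990.61.23 from Velia: +21.3% ad valorem. Applied ad valorem rate = 21.3%.
Duty = $311,571.26 × 21.3% + 1,738 × $1.50 = $68,971.68.
Line 2 (2556.79.91, Velia, 2,170 liters, $76,427.40):
Base rate for 2556.79.91 is $7.83/liter.
Duty = 2,170 × $7.83 = $16,991.10.
Line 3 (7974.21.40, Velia, 3,870 kg, $439,632.00):
Code 7974.21.40 is under a tariff-rate quota (threshold 1,855 kg). In-quota: 1,855 kg at 6%; over-quota: 2,015 kg at 27.5%.
Pro-rata value split: in-quota = $439,632.00 × 1,855/3,870 = $210,728.00; over-quota = $439,632.00 − $210,728.00 = $228,904.00.
In-quota duty = $210,728.00 × 6% = $12,643.68. Over-quota duty = $228,904.00 × 27.5% = $62,948.60.
Line duty = $12,643.68 + $62,948.60 = $75,592.28.
Total = $68,971.68 + $16,991.10 + $75,592.28 = $161,555.06.

$161,555.06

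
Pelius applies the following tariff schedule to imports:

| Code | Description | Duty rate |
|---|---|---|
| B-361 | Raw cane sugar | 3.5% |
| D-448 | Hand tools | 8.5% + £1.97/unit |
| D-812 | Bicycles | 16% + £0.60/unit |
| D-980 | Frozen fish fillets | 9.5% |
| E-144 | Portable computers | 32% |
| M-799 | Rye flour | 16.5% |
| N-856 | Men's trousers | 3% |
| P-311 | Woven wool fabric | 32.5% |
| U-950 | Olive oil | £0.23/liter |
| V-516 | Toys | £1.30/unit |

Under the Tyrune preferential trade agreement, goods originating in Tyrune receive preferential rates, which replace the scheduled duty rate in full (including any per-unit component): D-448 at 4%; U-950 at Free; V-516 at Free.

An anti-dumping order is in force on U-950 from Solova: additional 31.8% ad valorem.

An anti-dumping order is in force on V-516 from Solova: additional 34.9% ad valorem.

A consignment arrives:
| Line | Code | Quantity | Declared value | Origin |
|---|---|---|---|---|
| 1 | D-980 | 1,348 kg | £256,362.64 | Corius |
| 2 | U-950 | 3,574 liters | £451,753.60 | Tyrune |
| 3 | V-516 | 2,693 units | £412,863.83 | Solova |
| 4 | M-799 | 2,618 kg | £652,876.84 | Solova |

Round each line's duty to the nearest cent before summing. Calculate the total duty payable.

£279,669.51

Line 1 (D-980, Corius, 1,348 kg, £256,362.64):
Base rate for D-980 is 9.5%.
Duty = £256,362.64 × 9.5% = £24,354.45.
Line 2 (U-950, Tyrune, 3,574 liters, £451,753.60):
Base rate for U-950 is £0.23/liter.
Origin Tyrune qualifies under the Pelius–Tyrune agreement and U-950 is covered: preferential rate Free applies instead.
The additional-duty order on U-950 targets Solova, not Tyrune; it does not apply.
Duty = £451,753.60 × 0% = £0.00.
Line 3 (V-516, Solova, 2,693 units, £412,863.83):
Base rate for V-516 is £1.30/unit.
V-516 has an FTA preferential rate, but origin Solova is not Tyrune; base rate stands.
Additional duty on V-516 from Solova: +34.9% ad valorem. Applied ad valorem rate = 34.9%.
Duty = £412,863.83 × 34.9% + 2,693 × £1.30 = £147,590.38.
Line 4 (M-799, Solova, 2,618 kg, £652,876.84):
Base rate for M-799 is 16.5%.
Duty = £652,876.84 × 16.5% = £107,724.68.
Total = £24,354.45 + £0.00 + £147,590.38 + £107,724.68 = £279,669.51.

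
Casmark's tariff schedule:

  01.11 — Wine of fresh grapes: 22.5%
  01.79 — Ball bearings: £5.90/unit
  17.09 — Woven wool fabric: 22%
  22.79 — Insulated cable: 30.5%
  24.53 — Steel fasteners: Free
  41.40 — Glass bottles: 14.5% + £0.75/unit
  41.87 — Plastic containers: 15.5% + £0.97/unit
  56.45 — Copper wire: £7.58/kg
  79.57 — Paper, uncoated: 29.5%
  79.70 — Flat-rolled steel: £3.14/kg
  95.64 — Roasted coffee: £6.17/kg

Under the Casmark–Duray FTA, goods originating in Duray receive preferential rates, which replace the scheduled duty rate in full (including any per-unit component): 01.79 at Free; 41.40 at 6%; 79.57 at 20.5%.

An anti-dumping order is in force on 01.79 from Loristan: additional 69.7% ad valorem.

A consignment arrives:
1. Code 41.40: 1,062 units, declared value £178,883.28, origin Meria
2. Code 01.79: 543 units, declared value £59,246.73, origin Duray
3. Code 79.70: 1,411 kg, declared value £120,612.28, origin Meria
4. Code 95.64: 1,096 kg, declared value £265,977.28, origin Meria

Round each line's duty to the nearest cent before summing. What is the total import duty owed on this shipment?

£37,927.44

Line 1 (41.40, Meria, 1,062 units, £178,883.28):
Base rate for 41.40 is 14.5% + £0.75/unit.
41.40 has an FTA preferential rate, but origin Meria is not Duray; base rate stands.
Duty = £178,883.28 × 14.5% + 1,062 × £0.75 = £26,734.58.
Line 2 (01.79, Duray, 543 units, £59,246.73):
Base rate for 01.79 is £5.90/unit.
Origin Duray qualifies under the Casmark–Duray agreement and 01.79 is covered: preferential rate Free applies instead.
The additional-duty order on 01.79 targets Loristan, not Duray; it does not apply.
Duty = £59,246.73 × 0% = £0.00.
Line 3 (79.70, Meria, 1,411 kg, £120,612.28):
Base rate for 79.70 is £3.14/kg.
Duty = 1,411 × £3.14 = £4,430.54.
Line 4 (95.64, Meria, 1,096 kg, £265,977.28):
Base rate for 95.64 is £6.17/kg.
Duty = 1,096 × £6.17 = £6,762.32.
Total = £26,734.58 + £0.00 + £4,430.54 + £6,762.32 = £37,927.44.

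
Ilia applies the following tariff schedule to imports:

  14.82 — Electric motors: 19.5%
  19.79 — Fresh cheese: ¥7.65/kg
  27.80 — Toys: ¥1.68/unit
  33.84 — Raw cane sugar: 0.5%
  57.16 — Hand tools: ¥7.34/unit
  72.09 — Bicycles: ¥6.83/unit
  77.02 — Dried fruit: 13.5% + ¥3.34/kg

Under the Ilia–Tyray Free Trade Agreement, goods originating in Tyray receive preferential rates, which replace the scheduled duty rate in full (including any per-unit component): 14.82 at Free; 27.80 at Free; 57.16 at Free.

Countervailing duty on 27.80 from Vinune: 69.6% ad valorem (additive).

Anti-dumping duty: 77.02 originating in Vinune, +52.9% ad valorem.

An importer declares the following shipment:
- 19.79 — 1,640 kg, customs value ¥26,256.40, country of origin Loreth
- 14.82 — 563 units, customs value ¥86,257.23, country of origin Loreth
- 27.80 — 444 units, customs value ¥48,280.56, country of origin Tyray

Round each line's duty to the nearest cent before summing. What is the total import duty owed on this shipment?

¥29,366.16

Line 1 (19.79, Loreth, 1,640 kg, ¥26,256.40):
Base rate for 19.79 is ¥7.65/kg.
Duty = 1,640 × ¥7.65 = ¥12,546.00.
Line 2 (14.82, Loreth, 563 units, ¥86,257.23):
Base rate for 14.82 is 19.5%.
14.82 has an FTA preferential rate, but origin Loreth is not Tyray; base rate stands.
Duty = ¥86,257.23 × 19.5% = ¥16,820.16.
Line 3 (27.80, Tyray, 444 units, ¥48,280.56):
Base rate for 27.80 is ¥1.68/unit.
Origin Tyray qualifies under the Ilia–Tyray agreement and 27.80 is covered: preferential rate Free applies instead.
The additional-duty order on 27.80 targets Vinune, not Tyray; it does not apply.
Duty = ¥48,280.56 × 0% = ¥0.00.
Total = ¥12,546.00 + ¥16,820.16 + ¥0.00 = ¥29,366.16.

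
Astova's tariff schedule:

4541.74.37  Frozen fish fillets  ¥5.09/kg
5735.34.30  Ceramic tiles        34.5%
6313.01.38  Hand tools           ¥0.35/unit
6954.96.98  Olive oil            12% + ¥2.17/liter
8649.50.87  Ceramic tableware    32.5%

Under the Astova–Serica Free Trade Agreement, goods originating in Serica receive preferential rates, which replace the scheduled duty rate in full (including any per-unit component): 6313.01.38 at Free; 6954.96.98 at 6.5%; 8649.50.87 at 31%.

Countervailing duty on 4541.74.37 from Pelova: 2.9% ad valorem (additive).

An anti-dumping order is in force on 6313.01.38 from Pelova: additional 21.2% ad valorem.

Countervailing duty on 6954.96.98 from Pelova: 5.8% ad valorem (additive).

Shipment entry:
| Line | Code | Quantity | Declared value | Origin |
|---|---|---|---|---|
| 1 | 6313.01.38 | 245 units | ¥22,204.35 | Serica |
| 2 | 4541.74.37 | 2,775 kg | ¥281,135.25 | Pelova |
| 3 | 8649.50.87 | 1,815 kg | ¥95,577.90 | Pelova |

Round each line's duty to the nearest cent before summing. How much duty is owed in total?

Line 1 (6313.01.38, Serica, 245 units, ¥22,204.35):
Base rate for 6313.01.38 is ¥0.35/unit.
Origin Serica qualifies under the Astova–Serica agreement and 6313.01.38 is covered: preferential rate Free applies instead.
The additional-duty order on 6313.01.38 targets Pelova, not Serica; it does not apply.
Duty = ¥22,204.35 × 0% = ¥0.00.
Line 2 (4541.74.37, Pelova, 2,775 kg, ¥281,135.25):
Base rate for 4541.74.37 is ¥5.09/kg.
Additional duty on 4541.74.37 from Pelova: +2.9% ad valorem. Applied ad valorem rate = 2.9%.
Duty = ¥281,135.25 × 2.9% + 2,775 × ¥5.09 = ¥22,277.67.
Line 3 (8649.50.87, Pelova, 1,815 kg, ¥95,577.90):
Base rate for 8649.50.87 is 32.5%.
8649.50.87 has an FTA preferential rate, but origin Pelova is not Serica; base rate stands.
Duty = ¥95,577.90 × 32.5% = ¥31,062.82.
Total = ¥0.00 + ¥22,277.67 + ¥31,062.82 = ¥53,340.49.

¥53,340.49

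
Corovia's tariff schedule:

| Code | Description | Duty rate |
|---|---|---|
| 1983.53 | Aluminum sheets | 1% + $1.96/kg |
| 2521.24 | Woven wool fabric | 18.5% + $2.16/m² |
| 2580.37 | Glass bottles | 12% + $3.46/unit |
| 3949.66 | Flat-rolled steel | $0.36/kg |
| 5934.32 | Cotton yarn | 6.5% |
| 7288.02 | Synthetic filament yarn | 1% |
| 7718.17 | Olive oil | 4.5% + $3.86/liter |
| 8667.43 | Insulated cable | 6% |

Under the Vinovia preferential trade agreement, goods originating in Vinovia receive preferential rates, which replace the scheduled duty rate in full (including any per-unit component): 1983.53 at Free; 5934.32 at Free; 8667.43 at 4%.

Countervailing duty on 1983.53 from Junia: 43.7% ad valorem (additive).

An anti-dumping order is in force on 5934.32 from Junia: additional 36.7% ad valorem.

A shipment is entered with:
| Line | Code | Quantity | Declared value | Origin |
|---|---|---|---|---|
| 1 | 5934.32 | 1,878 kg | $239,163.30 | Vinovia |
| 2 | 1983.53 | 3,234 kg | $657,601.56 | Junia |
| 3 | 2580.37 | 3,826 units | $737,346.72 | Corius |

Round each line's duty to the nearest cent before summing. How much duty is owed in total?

Line 1 (5934.32, Vinovia, 1,878 kg, $239,163.30):
Base rate for 5934.32 is 6.5%.
Origin Vinovia qualifies under the Corovia–Vinovia agreement and 5934.32 is covered: preferential rate Free applies instead.
The additional-duty order on 5934.32 targets Junia, not Vinovia; it does not apply.
Duty = $239,163.30 × 0% = $0.00.
Line 2 (1983.53, Junia, 3,234 kg, $657,601.56):
Base rate for 1983.53 is 1% + $1.96/kg.
1983.53 has an FTA preferential rate, but origin Junia is not Vinovia; base rate stands.
Additional duty on 1983.53 from Junia: +43.7%. Applied ad valorem rate: 1% + 43.7% = 44.7%.
Duty = $657,601.56 × 44.7% + 3,234 × $1.96 = $300,286.54.
Line 3 (2580.37, Corius, 3,826 units, $737,346.72):
Base rate for 2580.37 is 12% + $3.46/unit.
Duty = $737,346.72 × 12% + 3,826 × $3.46 = $101,719.57.
Total = $0.00 + $300,286.54 + $101,719.57 = $402,006.11.

$402,006.11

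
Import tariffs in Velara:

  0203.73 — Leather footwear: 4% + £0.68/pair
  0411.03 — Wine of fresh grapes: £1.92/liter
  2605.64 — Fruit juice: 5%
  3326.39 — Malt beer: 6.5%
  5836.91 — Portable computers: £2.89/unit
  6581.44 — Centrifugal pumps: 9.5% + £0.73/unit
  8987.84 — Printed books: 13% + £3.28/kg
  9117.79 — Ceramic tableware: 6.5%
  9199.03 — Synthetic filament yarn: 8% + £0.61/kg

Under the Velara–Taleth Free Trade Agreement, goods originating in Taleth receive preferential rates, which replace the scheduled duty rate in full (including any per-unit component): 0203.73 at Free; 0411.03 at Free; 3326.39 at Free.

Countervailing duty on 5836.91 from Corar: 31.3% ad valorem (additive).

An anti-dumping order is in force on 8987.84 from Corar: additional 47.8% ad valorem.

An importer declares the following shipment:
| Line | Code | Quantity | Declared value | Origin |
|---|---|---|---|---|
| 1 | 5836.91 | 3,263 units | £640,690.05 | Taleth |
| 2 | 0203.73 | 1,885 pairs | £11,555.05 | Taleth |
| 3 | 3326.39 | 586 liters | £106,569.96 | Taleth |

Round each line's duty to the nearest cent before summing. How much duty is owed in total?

£9,430.07

Line 1 (5836.91, Taleth, 3,263 units, £640,690.05):
Base rate for 5836.91 is £2.89/unit.
Origin Taleth is the FTA partner but 5836.91 is not on the preference list; base rate stands.
The additional-duty order on 5836.91 targets Corar, not Taleth; it does not apply.
Duty = 3,263 × £2.89 = £9,430.07.
Line 2 (0203.73, Taleth, 1,885 pairs, £11,555.05):
Base rate for 0203.73 is 4% + £0.68/pair.
Origin Taleth qualifies under the Velara–Taleth agreement and 0203.73 is covered: preferential rate Free applies instead.
Duty = £11,555.05 × 0% = £0.00.
Line 3 (3326.39, Taleth, 586 liters, £106,569.96):
Base rate for 3326.39 is 6.5%.
Origin Taleth qualifies under the Velara–Taleth agreement and 3326.39 is covered: preferential rate Free applies instead.
Duty = £106,569.96 × 0% = £0.00.
Total = £9,430.07 + £0.00 + £0.00 = £9,430.07.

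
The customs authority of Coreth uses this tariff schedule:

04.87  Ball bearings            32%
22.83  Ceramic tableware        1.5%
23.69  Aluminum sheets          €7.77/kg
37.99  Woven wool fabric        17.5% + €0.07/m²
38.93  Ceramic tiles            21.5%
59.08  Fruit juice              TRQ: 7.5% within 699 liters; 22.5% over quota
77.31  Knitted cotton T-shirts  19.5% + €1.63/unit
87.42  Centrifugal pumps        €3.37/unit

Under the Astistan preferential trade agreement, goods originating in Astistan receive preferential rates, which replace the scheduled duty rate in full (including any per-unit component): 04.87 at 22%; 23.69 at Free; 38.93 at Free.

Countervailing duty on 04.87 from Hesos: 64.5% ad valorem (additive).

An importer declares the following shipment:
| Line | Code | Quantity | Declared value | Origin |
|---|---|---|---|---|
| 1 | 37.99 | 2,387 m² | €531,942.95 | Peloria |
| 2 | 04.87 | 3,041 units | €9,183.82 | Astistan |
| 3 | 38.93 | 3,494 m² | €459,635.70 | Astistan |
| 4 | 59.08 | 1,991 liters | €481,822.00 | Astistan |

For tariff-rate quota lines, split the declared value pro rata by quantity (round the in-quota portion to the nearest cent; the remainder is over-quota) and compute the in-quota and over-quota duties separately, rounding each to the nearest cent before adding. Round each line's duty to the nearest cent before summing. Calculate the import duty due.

€178,313.80

Line 1 (37.99, Peloria, 2,387 m², €531,942.95):
Base rate for 37.99 is 17.5% + €0.07/m².
Duty = €531,942.95 × 17.5% + 2,387 × €0.07 = €93,257.11.
Line 2 (04.87, Astistan, 3,041 units, €9,183.82):
Base rate for 04.87 is 32%.
Origin Astistan qualifies under the Coreth–Astistan agreement and 04.87 is covered: preferential rate 22% applies instead.
The additional-duty order on 04.87 targets Hesos, not Astistan; it does not apply.
Duty = €9,183.82 × 22% = €2,020.44.
Line 3 (38.93, Astistan, 3,494 m², €459,635.70):
Base rate for 38.93 is 21.5%.
Origin Astistan qualifies under the Coreth–Astistan agreement and 38.93 is covered: preferential rate Free applies instead.
Duty = €459,635.70 × 0% = €0.00.
Line 4 (59.08, Astistan, 1,991 liters, €481,822.00):
Code 59.08 is under a tariff-rate quota (threshold 699 liters). In-quota: 699 liters at 7.5%; over-quota: 1,292 liters at 22.5%.
Pro-rata value split: in-quota = €481,822.00 × 699/1,991 = €169,158.00; over-quota = €481,822.00 − €169,158.00 = €312,664.00.
In-quota duty = €169,158.00 × 7.5% = €12,686.85. Over-quota duty = €312,664.00 × 22.5% = €70,349.40.
Line duty = €12,686.85 + €70,349.40 = €83,036.25.
Total = €93,257.11 + €2,020.44 + €0.00 + €83,036.25 = €178,313.80.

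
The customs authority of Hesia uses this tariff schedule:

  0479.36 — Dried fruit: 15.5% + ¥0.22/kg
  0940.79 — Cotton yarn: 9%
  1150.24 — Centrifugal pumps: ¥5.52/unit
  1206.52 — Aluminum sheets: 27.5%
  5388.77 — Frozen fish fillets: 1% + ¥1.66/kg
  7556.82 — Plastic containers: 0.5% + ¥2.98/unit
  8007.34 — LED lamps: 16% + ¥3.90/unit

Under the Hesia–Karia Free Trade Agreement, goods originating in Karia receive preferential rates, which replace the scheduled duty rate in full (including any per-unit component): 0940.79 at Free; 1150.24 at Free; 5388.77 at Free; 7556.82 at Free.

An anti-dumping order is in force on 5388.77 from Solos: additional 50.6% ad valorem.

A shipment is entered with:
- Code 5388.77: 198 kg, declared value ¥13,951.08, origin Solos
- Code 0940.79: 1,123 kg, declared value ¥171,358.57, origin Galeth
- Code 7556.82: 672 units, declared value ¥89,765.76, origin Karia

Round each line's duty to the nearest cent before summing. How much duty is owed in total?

¥22,949.71

Line 1 (5388.77, Solos, 198 kg, ¥13,951.08):
Base rate for 5388.77 is 1% + ¥1.66/kg.
5388.77 has an FTA preferential rate, but origin Solos is not Karia; base rate stands.
Additional duty on 5388.77 from Solos: +50.6%. Applied ad valorem rate: 1% + 50.6% = 51.6%.
Duty = ¥13,951.08 × 51.6% + 198 × ¥1.66 = ¥7,527.44.
Line 2 (0940.79, Galeth, 1,123 kg, ¥171,358.57):
Base rate for 0940.79 is 9%.
0940.79 has an FTA preferential rate, but origin Galeth is not Karia; base rate stands.
Duty = ¥171,358.57 × 9% = ¥15,422.27.
Line 3 (7556.82, Karia, 672 units, ¥89,765.76):
Base rate for 7556.82 is 0.5% + ¥2.98/unit.
Origin Karia qualifies under the Hesia–Karia agreement and 7556.82 is covered: preferential rate Free applies instead.
Duty = ¥89,765.76 × 0% = ¥0.00.
Total = ¥7,527.44 + ¥15,422.27 + ¥0.00 = ¥22,949.71.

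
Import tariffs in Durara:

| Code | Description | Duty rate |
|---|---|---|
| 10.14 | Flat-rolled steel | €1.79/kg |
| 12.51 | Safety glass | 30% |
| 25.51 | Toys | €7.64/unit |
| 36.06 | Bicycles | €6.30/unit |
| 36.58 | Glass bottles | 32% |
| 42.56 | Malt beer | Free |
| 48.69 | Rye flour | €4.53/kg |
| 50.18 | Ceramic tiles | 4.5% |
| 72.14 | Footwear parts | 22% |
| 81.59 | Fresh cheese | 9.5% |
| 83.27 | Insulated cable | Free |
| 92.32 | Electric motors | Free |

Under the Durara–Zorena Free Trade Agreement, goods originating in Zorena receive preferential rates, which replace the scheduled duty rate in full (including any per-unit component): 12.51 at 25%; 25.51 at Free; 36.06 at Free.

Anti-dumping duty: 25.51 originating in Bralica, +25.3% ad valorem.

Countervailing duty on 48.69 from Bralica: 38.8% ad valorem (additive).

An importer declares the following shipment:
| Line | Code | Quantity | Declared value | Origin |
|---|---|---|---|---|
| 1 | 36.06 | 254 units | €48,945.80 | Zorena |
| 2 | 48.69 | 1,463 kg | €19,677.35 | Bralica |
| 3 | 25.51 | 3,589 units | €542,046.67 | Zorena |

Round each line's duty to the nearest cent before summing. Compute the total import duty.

Line 1 (36.06, Zorena, 254 units, €48,945.80):
Base rate for 36.06 is €6.30/unit.
Origin Zorena qualifies under the Durara–Zorena agreement and 36.06 is covered: preferential rate Free applies instead.
Duty = €48,945.80 × 0% = €0.00.
Line 2 (48.69, Bralica, 1,463 kg, €19,677.35):
Base rate for 48.69 is €4.53/kg.
Additional duty on 48.69 from Bralica: +38.8% ad valorem. Applied ad valorem rate = 38.8%.
Duty = €19,677.35 × 38.8% + 1,463 × €4.53 = €14,262.20.
Line 3 (25.51, Zorena, 3,589 units, €542,046.67):
Base rate for 25.51 is €7.64/unit.
Origin Zorena qualifies under the Durara–Zorena agreement and 25.51 is covered: preferential rate Free applies instead.
The additional-duty order on 25.51 targets Bralica, not Zorena; it does not apply.
Duty = €542,046.67 × 0% = €0.00.
Total = €0.00 + €14,262.20 + €0.00 = €14,262.20.

€14,262.20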